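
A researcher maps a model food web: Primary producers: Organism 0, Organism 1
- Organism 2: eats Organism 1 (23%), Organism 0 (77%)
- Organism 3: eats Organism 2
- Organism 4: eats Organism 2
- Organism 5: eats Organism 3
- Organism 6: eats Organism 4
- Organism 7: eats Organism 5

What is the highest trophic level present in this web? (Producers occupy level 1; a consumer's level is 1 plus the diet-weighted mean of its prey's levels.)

Organism 2: 1 + (0.23×1 + 0.77×1) = 2
Organism 3: 1 + 2 = 3
Organism 4: 1 + 2 = 3
Organism 5: 1 + 3 = 4
Organism 6: 1 + 3 = 4
Organism 7: 1 + 4 = 5

5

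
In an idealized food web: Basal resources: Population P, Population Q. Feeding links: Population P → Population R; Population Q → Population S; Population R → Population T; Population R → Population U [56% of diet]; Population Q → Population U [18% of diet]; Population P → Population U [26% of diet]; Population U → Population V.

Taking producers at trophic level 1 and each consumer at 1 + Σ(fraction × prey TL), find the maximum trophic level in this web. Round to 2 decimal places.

Population R: 1 + 1 = 2
Population S: 1 + 1 = 2
Population T: 1 + 2 = 3
Population U: 1 + (0.56×2 + 0.18×1 + 0.26×1) = 2.56
Population V: 1 + 2.56 = 3.56

3.56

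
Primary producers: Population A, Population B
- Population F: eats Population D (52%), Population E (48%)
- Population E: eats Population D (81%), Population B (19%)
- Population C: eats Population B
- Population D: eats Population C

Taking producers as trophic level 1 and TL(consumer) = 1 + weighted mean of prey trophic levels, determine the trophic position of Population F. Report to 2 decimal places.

4.30

Population C: 1 + 1 = 2
Population D: 1 + 2 = 3
Population E: 1 + (0.81×3 + 0.19×1) = 3.62
Population F: 1 + (0.52×3 + 0.48×3.62) = 4.2976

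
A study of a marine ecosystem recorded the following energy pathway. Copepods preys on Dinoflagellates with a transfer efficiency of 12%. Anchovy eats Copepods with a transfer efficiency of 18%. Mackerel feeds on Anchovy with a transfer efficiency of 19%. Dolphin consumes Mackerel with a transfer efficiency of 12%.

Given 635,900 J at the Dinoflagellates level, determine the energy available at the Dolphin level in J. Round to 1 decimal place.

Copepods: 635900 × 0.12 = 76308 J
Anchovy: 76308 × 0.18 = 13735.44 J
Mackerel: 13735.44 × 0.19 = 2609.7336 J
Dolphin: 2609.7336 × 0.12 = 313.168032 J

313.2 J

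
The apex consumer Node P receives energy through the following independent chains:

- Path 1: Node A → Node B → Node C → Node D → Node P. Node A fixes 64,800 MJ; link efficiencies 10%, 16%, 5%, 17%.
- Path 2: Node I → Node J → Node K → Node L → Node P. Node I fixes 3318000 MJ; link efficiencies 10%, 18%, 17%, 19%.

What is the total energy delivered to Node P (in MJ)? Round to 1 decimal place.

1937.9 MJ

Path 1: 64800 × 0.1 × 0.16 × 0.05 × 0.17 = 8.8128 MJ
Path 2: 3318000 × 0.1 × 0.18 × 0.17 × 0.19 = 1929.0852 MJ
Total at Node P: 8.8128 + 1929.0852 = 1937.898 MJ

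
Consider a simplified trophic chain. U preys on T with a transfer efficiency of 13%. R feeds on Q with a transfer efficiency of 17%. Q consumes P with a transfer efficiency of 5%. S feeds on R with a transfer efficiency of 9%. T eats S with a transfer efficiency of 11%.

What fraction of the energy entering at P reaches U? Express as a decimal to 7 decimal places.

Product of link efficiencies: 0.05 × 0.17 × 0.09 × 0.11 × 0.13 = 0.0000109395

0.0000109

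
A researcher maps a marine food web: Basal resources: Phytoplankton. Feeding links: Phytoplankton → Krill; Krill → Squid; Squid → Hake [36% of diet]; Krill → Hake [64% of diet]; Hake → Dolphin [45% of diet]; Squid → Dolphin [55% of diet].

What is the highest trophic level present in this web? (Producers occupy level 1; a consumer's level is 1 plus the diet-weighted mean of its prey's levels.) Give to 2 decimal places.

Krill: 1 + 1 = 2
Squid: 1 + 2 = 3
Hake: 1 + (0.36×3 + 0.64×2) = 3.36
Dolphin: 1 + (0.45×3.36 + 0.55×3) = 4.162

4.16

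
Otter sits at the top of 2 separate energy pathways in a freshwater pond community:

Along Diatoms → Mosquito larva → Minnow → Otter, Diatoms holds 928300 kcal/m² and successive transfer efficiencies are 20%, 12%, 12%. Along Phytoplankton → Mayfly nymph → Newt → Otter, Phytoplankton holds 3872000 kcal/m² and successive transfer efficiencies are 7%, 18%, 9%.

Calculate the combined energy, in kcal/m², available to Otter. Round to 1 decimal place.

Via Diatoms: 928300 × 0.2 × 0.12 × 0.12 = 2673.504 kcal/m²
Via Phytoplankton: 3872000 × 0.07 × 0.18 × 0.09 = 4390.848 kcal/m²
Total at Otter: 2673.504 + 4390.848 = 7064.352 kcal/m²

7064.4 kcal/m²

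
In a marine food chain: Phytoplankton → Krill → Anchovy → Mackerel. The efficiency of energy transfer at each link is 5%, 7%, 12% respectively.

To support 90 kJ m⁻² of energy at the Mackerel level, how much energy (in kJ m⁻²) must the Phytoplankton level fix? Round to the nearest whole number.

214286 kJ m⁻²

Cumulative transfer efficiency: 0.05 × 0.07 × 0.12 = 0.00042
Phytoplankton energy = 90 / 0.00042 = 214286 kJ m⁻²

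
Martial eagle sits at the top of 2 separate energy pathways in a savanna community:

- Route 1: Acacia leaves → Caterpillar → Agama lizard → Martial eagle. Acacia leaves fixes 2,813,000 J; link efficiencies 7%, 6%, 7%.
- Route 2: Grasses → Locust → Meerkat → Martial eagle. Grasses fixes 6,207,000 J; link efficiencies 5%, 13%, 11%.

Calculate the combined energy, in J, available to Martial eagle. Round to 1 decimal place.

5265.0 J

Route 1: 2813000 × 0.07 × 0.06 × 0.07 = 827.022 J
Route 2: 6207000 × 0.05 × 0.13 × 0.11 = 4438.005 J
Total at Martial eagle: 827.022 + 4438.005 = 5265.027 J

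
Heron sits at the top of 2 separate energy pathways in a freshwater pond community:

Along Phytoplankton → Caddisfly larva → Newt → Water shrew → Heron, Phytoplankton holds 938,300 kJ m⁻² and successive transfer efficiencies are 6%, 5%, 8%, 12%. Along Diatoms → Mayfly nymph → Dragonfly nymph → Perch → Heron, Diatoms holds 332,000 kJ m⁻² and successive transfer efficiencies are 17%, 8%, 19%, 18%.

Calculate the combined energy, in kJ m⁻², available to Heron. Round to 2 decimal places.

181.44 kJ m⁻²

Via Phytoplankton: 938300 × 0.06 × 0.05 × 0.08 × 0.12 = 27.02304 kJ m⁻²
Via Diatoms: 332000 × 0.17 × 0.08 × 0.19 × 0.18 = 154.41984 kJ m⁻²
Total at Heron: 27.02304 + 154.41984 = 181.44288 kJ m⁻²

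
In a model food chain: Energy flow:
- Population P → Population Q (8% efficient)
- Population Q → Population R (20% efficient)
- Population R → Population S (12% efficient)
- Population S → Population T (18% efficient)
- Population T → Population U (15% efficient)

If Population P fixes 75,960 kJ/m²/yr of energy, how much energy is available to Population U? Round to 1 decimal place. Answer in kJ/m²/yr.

3.9 kJ/m²/yr

Population Q: 75960 × 0.08 = 6076.8 kJ/m²/yr
Population R: 6076.8 × 0.2 = 1215.36 kJ/m²/yr
Population S: 1215.36 × 0.12 = 145.8432 kJ/m²/yr
Population T: 145.8432 × 0.18 = 26.251776 kJ/m²/yr
Population U: 26.251776 × 0.15 = 3.9377664 kJ/m²/yr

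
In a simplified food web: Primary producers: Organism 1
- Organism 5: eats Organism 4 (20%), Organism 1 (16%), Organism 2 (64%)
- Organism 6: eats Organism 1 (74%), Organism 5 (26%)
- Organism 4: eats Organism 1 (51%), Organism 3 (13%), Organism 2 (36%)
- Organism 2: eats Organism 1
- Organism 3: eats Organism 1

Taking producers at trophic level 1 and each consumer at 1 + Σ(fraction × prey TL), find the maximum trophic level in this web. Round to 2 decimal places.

2.94

Organism 2: 1 + 1 = 2
Organism 3: 1 + 1 = 2
Organism 4: 1 + (0.51×1 + 0.13×2 + 0.36×2) = 2.49
Organism 5: 1 + (0.2×2.49 + 0.16×1 + 0.64×2) = 2.938
Organism 6: 1 + (0.74×1 + 0.26×2.938) = 2.50388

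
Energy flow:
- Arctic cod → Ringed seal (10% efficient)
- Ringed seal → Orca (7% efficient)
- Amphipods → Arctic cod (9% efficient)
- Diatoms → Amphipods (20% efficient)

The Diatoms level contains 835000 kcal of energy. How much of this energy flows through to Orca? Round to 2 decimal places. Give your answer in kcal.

Amphipods: 835000 × 0.2 = 167000 kcal
Arctic cod: 167000 × 0.09 = 15030 kcal
Ringed seal: 15030 × 0.1 = 1503 kcal
Orca: 1503 × 0.07 = 105.21 kcal

105.21 kcal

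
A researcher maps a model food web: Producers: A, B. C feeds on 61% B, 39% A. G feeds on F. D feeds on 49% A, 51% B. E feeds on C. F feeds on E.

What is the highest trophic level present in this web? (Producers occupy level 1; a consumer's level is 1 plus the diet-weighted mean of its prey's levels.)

C: 1 + (0.61×1 + 0.39×1) = 2
D: 1 + (0.49×1 + 0.51×1) = 2
E: 1 + 2 = 3
F: 1 + 3 = 4
G: 1 + 4 = 5

5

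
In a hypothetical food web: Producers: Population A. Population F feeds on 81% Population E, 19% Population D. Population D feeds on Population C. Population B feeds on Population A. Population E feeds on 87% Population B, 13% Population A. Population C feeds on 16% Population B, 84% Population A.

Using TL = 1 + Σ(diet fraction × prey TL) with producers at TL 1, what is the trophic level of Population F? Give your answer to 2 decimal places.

3.93

Population B: 1 + 1 = 2
Population C: 1 + (0.16×2 + 0.84×1) = 2.16
Population D: 1 + 2.16 = 3.16
Population E: 1 + (0.87×2 + 0.13×1) = 2.87
Population F: 1 + (0.81×2.87 + 0.19×3.16) = 3.9251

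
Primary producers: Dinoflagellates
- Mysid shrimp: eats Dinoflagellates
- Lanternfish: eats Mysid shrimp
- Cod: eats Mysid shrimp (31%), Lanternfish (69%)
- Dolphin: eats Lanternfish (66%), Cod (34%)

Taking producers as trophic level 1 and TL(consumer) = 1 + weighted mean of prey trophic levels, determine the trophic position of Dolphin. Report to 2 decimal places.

Mysid shrimp: 1 + 1 = 2
Lanternfish: 1 + 2 = 3
Cod: 1 + (0.31×2 + 0.69×3) = 3.69
Dolphin: 1 + (0.66×3 + 0.34×3.69) = 4.2346

4.23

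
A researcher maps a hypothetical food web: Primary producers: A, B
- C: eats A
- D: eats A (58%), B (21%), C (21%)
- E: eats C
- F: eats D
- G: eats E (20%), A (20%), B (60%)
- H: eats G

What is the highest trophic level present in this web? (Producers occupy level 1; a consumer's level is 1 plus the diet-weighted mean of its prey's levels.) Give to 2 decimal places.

3.40

C: 1 + 1 = 2
D: 1 + (0.58×1 + 0.21×1 + 0.21×2) = 2.21
E: 1 + 2 = 3
F: 1 + 2.21 = 3.21
G: 1 + (0.2×3 + 0.2×1 + 0.6×1) = 2.4
H: 1 + 2.4 = 3.4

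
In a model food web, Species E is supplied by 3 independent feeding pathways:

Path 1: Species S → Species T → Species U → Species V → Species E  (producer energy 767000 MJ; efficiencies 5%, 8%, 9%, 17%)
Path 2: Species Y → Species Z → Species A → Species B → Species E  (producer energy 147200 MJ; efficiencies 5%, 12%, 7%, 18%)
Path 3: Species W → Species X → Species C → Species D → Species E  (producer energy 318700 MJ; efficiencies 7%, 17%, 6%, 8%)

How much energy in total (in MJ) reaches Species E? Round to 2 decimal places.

76.27 MJ

Path 1: 767000 × 0.05 × 0.08 × 0.09 × 0.17 = 46.9404 MJ
Path 2: 147200 × 0.05 × 0.12 × 0.07 × 0.18 = 11.12832 MJ
Path 3: 318700 × 0.07 × 0.17 × 0.06 × 0.08 = 18.204144 MJ
Total at Species E: 46.9404 + 11.12832 + 18.204144 = 76.272864 MJ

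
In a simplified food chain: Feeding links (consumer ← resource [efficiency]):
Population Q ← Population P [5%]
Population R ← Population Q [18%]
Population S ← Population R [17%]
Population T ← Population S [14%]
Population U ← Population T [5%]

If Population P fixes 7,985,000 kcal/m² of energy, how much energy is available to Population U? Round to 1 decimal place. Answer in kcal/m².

Population Q: 7985000 × 0.05 = 399250 kcal/m²
Population R: 399250 × 0.18 = 71865 kcal/m²
Population S: 71865 × 0.17 = 12217.05 kcal/m²
Population T: 12217.05 × 0.14 = 1710.387 kcal/m²
Population U: 1710.387 × 0.05 = 85.51935 kcal/m²

85.5 kcal/m²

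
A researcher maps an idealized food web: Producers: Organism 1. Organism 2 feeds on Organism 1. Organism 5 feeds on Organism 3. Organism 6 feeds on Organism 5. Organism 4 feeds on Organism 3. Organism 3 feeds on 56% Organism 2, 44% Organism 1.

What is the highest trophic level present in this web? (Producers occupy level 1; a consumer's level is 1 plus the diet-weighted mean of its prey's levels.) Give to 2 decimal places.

4.56

Organism 2: 1 + 1 = 2
Organism 3: 1 + (0.56×2 + 0.44×1) = 2.56
Organism 4: 1 + 2.56 = 3.56
Organism 5: 1 + 2.56 = 3.56
Organism 6: 1 + 3.56 = 4.56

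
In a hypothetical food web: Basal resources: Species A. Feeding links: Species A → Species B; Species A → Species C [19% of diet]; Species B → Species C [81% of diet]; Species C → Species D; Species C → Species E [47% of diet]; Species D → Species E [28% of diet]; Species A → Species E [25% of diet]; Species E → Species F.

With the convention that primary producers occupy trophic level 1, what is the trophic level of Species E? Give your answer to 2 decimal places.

Species B: 1 + 1 = 2
Species C: 1 + (0.19×1 + 0.81×2) = 2.81
Species D: 1 + 2.81 = 3.81
Species E: 1 + (0.47×2.81 + 0.28×3.81 + 0.25×1) = 3.6375
Species F: 1 + 3.6375 = 4.6375

3.64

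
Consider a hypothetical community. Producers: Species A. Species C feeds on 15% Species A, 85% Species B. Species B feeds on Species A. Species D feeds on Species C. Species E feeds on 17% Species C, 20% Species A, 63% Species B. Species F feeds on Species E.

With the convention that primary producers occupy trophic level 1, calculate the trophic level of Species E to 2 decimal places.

Species B: 1 + 1 = 2
Species C: 1 + (0.15×1 + 0.85×2) = 2.85
Species D: 1 + 2.85 = 3.85
Species E: 1 + (0.17×2.85 + 0.2×1 + 0.63×2) = 2.9445
Species F: 1 + 2.9445 = 3.9445

2.94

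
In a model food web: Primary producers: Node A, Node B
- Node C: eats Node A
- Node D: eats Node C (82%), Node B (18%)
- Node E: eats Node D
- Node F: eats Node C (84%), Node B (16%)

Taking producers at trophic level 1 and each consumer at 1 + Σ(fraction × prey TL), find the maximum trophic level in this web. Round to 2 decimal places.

Node C: 1 + 1 = 2
Node D: 1 + (0.82×2 + 0.18×1) = 2.82
Node E: 1 + 2.82 = 3.82
Node F: 1 + (0.84×2 + 0.16×1) = 2.84

3.82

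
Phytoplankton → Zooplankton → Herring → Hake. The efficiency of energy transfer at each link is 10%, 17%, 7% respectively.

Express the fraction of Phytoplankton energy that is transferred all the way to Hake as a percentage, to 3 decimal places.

0.119%

Product of link efficiencies: 0.1 × 0.17 × 0.07 = 0.00119
As a percentage: 0.00119 × 100 = 0.119%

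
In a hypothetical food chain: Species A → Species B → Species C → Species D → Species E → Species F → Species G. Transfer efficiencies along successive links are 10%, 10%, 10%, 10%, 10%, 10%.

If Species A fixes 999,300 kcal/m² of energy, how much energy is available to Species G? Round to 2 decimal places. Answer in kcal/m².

Species B: 999300 × 0.1 = 99930 kcal/m²
Species C: 99930 × 0.1 = 9993 kcal/m²
Species D: 9993 × 0.1 = 999.3 kcal/m²
Species E: 999.3 × 0.1 = 99.93 kcal/m²
Species F: 99.93 × 0.1 = 9.993 kcal/m²
Species G: 9.993 × 0.1 = 0.9993 kcal/m²

1.00 kcal/m²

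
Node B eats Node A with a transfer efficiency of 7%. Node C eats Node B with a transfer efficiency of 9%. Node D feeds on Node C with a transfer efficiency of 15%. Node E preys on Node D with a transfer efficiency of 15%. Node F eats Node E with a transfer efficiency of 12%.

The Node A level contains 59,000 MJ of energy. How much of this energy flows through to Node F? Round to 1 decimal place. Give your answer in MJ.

1.0 MJ

Node B: 59000 × 0.07 = 4130 MJ
Node C: 4130 × 0.09 = 371.7 MJ
Node D: 371.7 × 0.15 = 55.755 MJ
Node E: 55.755 × 0.15 = 8.36325 MJ
Node F: 8.36325 × 0.12 = 1.00359 MJ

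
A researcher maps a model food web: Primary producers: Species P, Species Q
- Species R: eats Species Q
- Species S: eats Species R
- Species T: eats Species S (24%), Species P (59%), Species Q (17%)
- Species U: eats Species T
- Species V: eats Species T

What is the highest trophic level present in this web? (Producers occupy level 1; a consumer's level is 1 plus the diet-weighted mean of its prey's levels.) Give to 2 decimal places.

3.48

Species R: 1 + 1 = 2
Species S: 1 + 2 = 3
Species T: 1 + (0.24×3 + 0.59×1 + 0.17×1) = 2.48
Species U: 1 + 2.48 = 3.48
Species V: 1 + 2.48 = 3.48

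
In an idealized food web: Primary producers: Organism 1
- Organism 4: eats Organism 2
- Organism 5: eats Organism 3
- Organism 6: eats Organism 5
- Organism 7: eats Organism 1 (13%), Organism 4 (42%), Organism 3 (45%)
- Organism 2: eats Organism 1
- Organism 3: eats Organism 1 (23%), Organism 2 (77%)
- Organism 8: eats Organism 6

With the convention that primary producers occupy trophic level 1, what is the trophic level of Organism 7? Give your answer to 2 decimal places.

Organism 2: 1 + 1 = 2
Organism 3: 1 + (0.23×1 + 0.77×2) = 2.77
Organism 4: 1 + 2 = 3
Organism 5: 1 + 2.77 = 3.77
Organism 6: 1 + 3.77 = 4.77
Organism 7: 1 + (0.13×1 + 0.42×3 + 0.45×2.77) = 3.6365
Organism 8: 1 + 4.77 = 5.77

3.64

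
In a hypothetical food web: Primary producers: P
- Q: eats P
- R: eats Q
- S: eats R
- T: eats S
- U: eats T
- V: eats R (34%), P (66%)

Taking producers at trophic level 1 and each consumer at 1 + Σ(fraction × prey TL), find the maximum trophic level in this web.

6

Q: 1 + 1 = 2
R: 1 + 2 = 3
S: 1 + 3 = 4
T: 1 + 4 = 5
U: 1 + 5 = 6
V: 1 + (0.34×3 + 0.66×1) = 2.68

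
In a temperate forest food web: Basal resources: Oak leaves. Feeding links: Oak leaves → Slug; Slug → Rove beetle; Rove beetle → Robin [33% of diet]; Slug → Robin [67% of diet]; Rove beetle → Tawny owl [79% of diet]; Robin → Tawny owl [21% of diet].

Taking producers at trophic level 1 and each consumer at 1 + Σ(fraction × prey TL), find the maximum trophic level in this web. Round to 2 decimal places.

Slug: 1 + 1 = 2
Rove beetle: 1 + 2 = 3
Robin: 1 + (0.33×3 + 0.67×2) = 3.33
Tawny owl: 1 + (0.79×3 + 0.21×3.33) = 4.0693

4.07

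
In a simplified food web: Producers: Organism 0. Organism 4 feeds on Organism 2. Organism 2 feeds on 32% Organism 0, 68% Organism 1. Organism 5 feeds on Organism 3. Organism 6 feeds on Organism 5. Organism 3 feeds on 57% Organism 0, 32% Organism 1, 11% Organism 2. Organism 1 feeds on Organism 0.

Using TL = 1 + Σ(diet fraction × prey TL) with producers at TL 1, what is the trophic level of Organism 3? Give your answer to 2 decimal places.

Organism 1: 1 + 1 = 2
Organism 2: 1 + (0.32×1 + 0.68×2) = 2.68
Organism 3: 1 + (0.57×1 + 0.32×2 + 0.11×2.68) = 2.5048
Organism 4: 1 + 2.68 = 3.68
Organism 5: 1 + 2.5048 = 3.5048
Organism 6: 1 + 3.5048 = 4.5048

2.50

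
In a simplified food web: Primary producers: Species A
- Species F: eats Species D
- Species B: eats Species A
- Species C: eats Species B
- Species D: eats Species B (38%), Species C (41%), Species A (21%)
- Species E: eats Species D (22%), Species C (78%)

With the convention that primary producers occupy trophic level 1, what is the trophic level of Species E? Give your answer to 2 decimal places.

4.04

Species B: 1 + 1 = 2
Species C: 1 + 2 = 3
Species D: 1 + (0.38×2 + 0.41×3 + 0.21×1) = 3.2
Species E: 1 + (0.22×3.2 + 0.78×3) = 4.044
Species F: 1 + 3.2 = 4.2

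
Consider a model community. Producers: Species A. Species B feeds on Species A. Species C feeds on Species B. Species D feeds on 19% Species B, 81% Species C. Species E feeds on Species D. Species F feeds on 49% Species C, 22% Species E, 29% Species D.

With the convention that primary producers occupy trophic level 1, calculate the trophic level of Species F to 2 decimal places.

4.63

Species B: 1 + 1 = 2
Species C: 1 + 2 = 3
Species D: 1 + (0.19×2 + 0.81×3) = 3.81
Species E: 1 + 3.81 = 4.81
Species F: 1 + (0.49×3 + 0.22×4.81 + 0.29×3.81) = 4.6331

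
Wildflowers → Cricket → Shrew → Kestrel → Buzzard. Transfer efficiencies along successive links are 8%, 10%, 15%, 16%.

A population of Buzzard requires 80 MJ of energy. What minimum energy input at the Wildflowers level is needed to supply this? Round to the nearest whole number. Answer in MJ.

Cumulative transfer efficiency: 0.08 × 0.1 × 0.15 × 0.16 = 0.000192
Wildflowers energy = 80 / 0.000192 = 416667 MJ

416667 MJ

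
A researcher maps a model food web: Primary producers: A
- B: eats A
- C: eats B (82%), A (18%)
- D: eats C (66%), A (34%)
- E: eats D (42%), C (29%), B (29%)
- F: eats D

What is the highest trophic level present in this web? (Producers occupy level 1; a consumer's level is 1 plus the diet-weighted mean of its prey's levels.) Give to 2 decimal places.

4.20

B: 1 + 1 = 2
C: 1 + (0.82×2 + 0.18×1) = 2.82
D: 1 + (0.66×2.82 + 0.34×1) = 3.2012
E: 1 + (0.42×3.2012 + 0.29×2.82 + 0.29×2) = 3.742304
F: 1 + 3.2012 = 4.2012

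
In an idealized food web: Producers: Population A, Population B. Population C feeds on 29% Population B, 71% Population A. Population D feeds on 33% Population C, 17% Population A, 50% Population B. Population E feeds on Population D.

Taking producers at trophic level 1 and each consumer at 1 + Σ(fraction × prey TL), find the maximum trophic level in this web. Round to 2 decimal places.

3.33

Population C: 1 + (0.29×1 + 0.71×1) = 2
Population D: 1 + (0.33×2 + 0.17×1 + 0.5×1) = 2.33
Population E: 1 + 2.33 = 3.33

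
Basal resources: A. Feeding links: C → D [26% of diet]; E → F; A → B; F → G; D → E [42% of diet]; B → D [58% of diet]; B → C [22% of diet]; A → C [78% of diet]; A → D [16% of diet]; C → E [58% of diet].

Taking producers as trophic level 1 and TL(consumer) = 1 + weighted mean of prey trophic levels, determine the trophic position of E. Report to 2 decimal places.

3.50

B: 1 + 1 = 2
C: 1 + (0.78×1 + 0.22×2) = 2.22
D: 1 + (0.16×1 + 0.26×2.22 + 0.58×2) = 2.8972
E: 1 + (0.42×2.8972 + 0.58×2.22) = 3.504424
F: 1 + 3.504424 = 4.504424
G: 1 + 4.504424 = 5.504424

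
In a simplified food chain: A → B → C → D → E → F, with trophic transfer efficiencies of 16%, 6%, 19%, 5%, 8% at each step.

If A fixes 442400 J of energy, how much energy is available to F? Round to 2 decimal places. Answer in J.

3.23 J

B: 442400 × 0.16 = 70784 J
C: 70784 × 0.06 = 4247.04 J
D: 4247.04 × 0.19 = 806.9376 J
E: 806.9376 × 0.05 = 40.34688 J
F: 40.34688 × 0.08 = 3.2277504 J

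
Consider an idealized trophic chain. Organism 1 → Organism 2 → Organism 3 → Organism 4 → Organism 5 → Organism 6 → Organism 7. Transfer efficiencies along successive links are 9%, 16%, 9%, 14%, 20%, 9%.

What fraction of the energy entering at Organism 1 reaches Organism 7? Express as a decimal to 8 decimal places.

Product of link efficiencies: 0.09 × 0.16 × 0.09 × 0.14 × 0.2 × 0.09 = 0.00000326592

0.00000327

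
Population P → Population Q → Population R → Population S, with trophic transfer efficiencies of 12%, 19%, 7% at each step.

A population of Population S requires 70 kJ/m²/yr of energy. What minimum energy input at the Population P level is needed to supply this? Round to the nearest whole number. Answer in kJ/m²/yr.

Cumulative transfer efficiency: 0.12 × 0.19 × 0.07 = 0.001596
Population P energy = 70 / 0.001596 = 43860 kJ/m²/yr

43860 kJ/m²/yr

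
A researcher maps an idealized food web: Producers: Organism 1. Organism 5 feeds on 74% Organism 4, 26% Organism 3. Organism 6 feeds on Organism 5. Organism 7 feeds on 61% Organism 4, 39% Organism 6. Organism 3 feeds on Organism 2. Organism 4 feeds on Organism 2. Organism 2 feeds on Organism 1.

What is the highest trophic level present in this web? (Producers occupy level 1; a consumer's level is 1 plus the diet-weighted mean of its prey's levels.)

5

Organism 2: 1 + 1 = 2
Organism 3: 1 + 2 = 3
Organism 4: 1 + 2 = 3
Organism 5: 1 + (0.74×3 + 0.26×3) = 4
Organism 6: 1 + 4 = 5
Organism 7: 1 + (0.61×3 + 0.39×5) = 4.78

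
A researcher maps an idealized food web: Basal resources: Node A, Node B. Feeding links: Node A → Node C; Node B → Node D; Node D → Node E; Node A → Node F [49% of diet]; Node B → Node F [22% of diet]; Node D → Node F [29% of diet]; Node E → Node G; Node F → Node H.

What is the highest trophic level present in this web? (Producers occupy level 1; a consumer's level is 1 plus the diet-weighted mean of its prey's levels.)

Node C: 1 + 1 = 2
Node D: 1 + 1 = 2
Node E: 1 + 2 = 3
Node F: 1 + (0.49×1 + 0.22×1 + 0.29×2) = 2.29
Node G: 1 + 3 = 4
Node H: 1 + 2.29 = 3.29

4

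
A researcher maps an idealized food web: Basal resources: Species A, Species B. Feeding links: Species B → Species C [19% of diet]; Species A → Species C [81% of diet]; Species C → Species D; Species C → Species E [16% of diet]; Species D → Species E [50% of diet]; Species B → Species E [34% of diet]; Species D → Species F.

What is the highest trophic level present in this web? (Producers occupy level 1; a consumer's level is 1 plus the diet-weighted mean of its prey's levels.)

Species C: 1 + (0.19×1 + 0.81×1) = 2
Species D: 1 + 2 = 3
Species E: 1 + (0.16×2 + 0.5×3 + 0.34×1) = 3.16
Species F: 1 + 3 = 4

4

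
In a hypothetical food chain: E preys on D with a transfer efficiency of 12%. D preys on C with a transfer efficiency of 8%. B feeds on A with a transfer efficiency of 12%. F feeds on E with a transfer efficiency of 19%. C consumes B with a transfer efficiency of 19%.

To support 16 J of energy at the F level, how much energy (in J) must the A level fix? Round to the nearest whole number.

384734 J

Cumulative transfer efficiency: 0.12 × 0.19 × 0.08 × 0.12 × 0.19 = 0.0000415872
A energy = 16 / 0.0000415872 = 384734 J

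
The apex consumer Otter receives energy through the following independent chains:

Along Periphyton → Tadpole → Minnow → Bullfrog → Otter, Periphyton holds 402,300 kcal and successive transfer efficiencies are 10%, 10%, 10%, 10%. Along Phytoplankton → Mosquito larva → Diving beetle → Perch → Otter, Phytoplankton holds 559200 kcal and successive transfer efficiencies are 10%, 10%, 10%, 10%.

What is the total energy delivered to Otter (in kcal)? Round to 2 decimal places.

96.15 kcal

Via Periphyton: 402300 × 0.1 × 0.1 × 0.1 × 0.1 = 40.23 kcal
Via Phytoplankton: 559200 × 0.1 × 0.1 × 0.1 × 0.1 = 55.92 kcal
Total at Otter: 40.23 + 55.92 = 96.15 kcal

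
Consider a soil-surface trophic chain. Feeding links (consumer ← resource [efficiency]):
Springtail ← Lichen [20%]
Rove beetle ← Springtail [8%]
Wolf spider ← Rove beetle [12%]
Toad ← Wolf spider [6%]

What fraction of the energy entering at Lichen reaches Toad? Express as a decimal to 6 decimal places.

0.000115

Product of link efficiencies: 0.2 × 0.08 × 0.12 × 0.06 = 0.0001152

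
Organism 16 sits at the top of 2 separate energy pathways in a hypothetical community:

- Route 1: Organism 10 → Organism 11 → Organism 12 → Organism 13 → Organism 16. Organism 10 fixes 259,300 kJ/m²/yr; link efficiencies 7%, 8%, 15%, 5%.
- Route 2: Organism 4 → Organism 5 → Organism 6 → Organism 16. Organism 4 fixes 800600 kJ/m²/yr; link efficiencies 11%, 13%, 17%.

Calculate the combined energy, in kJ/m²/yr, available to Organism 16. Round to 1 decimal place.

1957.1 kJ/m²/yr

Route 1: 259300 × 0.07 × 0.08 × 0.15 × 0.05 = 10.8906 kJ/m²/yr
Route 2: 800600 × 0.11 × 0.13 × 0.17 = 1946.2586 kJ/m²/yr
Total at Organism 16: 10.8906 + 1946.2586 = 1957.1492 kJ/m²/yr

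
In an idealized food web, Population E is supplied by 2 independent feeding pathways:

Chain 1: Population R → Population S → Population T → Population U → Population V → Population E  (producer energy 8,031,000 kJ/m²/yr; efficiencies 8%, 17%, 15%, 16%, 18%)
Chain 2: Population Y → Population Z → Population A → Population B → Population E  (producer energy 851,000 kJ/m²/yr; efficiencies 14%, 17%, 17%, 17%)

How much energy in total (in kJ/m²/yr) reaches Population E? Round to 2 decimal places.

Chain 1: 8031000 × 0.08 × 0.17 × 0.15 × 0.16 × 0.18 = 471.837312 kJ/m²/yr
Chain 2: 851000 × 0.14 × 0.17 × 0.17 × 0.17 = 585.33482 kJ/m²/yr
Total at Population E: 471.837312 + 585.33482 = 1057.172132 kJ/m²/yr

1057.17 kJ/m²/yr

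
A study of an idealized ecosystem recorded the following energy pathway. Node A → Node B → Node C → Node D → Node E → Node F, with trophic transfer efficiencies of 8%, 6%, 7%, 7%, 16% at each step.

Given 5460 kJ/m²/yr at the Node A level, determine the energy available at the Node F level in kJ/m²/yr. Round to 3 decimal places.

0.021 kJ/m²/yr

Node B: 5460 × 0.08 = 436.8 kJ/m²/yr
Node C: 436.8 × 0.06 = 26.208 kJ/m²/yr
Node D: 26.208 × 0.07 = 1.83456 kJ/m²/yr
Node E: 1.83456 × 0.07 = 0.1284192 kJ/m²/yr
Node F: 0.1284192 × 0.16 = 0.020547072 kJ/m²/yr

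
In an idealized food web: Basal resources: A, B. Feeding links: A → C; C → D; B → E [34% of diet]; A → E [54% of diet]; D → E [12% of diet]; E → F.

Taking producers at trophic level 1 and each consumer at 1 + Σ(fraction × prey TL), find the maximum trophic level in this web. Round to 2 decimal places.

C: 1 + 1 = 2
D: 1 + 2 = 3
E: 1 + (0.34×1 + 0.54×1 + 0.12×3) = 2.24
F: 1 + 2.24 = 3.24

3.24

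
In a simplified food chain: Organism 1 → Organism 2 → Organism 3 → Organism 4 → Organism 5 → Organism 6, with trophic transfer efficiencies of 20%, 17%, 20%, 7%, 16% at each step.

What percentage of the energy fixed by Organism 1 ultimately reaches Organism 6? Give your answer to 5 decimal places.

Product of link efficiencies: 0.2 × 0.17 × 0.2 × 0.07 × 0.16 = 0.00007616
As a percentage: 0.00007616 × 100 = 0.00762%

0.00762%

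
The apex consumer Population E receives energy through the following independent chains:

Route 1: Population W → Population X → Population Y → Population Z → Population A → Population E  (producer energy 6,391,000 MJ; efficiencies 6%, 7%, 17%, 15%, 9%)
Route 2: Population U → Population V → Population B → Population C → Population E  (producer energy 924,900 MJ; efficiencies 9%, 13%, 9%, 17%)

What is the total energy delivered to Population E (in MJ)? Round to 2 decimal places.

Route 1: 6391000 × 0.06 × 0.07 × 0.17 × 0.15 × 0.09 = 61.602849 MJ
Route 2: 924900 × 0.09 × 0.13 × 0.09 × 0.17 = 165.566349 MJ
Total at Population E: 61.602849 + 165.566349 = 227.169198 MJ

227.17 MJ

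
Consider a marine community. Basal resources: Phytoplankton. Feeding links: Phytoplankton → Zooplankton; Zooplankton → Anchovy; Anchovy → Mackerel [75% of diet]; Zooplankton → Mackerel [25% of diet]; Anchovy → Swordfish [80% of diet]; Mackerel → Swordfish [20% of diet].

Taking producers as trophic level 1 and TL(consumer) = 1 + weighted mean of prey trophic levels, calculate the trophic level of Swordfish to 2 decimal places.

4.15

Zooplankton: 1 + 1 = 2
Anchovy: 1 + 2 = 3
Mackerel: 1 + (0.75×3 + 0.25×2) = 3.75
Swordfish: 1 + (0.8×3 + 0.2×3.75) = 4.15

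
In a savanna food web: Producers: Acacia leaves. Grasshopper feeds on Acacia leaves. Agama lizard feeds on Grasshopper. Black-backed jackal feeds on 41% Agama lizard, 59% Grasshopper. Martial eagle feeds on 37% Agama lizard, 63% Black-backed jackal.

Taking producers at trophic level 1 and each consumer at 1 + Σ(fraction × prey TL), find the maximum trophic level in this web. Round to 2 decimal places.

4.26

Grasshopper: 1 + 1 = 2
Agama lizard: 1 + 2 = 3
Black-backed jackal: 1 + (0.41×3 + 0.59×2) = 3.41
Martial eagle: 1 + (0.37×3 + 0.63×3.41) = 4.2583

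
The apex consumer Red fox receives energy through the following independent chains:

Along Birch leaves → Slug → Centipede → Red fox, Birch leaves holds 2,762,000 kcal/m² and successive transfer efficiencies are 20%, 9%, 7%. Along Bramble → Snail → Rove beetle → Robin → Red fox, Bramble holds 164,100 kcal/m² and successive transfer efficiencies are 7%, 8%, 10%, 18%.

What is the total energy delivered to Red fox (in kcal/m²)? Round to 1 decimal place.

Via Birch leaves: 2762000 × 0.2 × 0.09 × 0.07 = 3480.12 kcal/m²
Via Bramble: 164100 × 0.07 × 0.08 × 0.1 × 0.18 = 16.54128 kcal/m²
Total at Red fox: 3480.12 + 16.54128 = 3496.66128 kcal/m²

3496.7 kcal/m²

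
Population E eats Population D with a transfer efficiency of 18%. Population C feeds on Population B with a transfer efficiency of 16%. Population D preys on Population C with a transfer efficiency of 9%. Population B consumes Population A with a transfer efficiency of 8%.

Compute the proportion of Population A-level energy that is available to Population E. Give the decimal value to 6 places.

Product of link efficiencies: 0.08 × 0.16 × 0.09 × 0.18 = 0.00020736

0.000207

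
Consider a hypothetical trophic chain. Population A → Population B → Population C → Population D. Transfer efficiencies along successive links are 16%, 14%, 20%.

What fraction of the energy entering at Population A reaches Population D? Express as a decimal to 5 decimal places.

Product of link efficiencies: 0.16 × 0.14 × 0.2 = 0.00448

0.00448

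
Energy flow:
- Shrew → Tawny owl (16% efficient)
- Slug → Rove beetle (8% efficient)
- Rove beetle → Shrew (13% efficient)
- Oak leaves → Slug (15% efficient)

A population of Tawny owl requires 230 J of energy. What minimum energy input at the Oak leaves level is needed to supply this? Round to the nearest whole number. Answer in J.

921474 J

Cumulative transfer efficiency: 0.15 × 0.08 × 0.13 × 0.16 = 0.0002496
Oak leaves energy = 230 / 0.0002496 = 921474 J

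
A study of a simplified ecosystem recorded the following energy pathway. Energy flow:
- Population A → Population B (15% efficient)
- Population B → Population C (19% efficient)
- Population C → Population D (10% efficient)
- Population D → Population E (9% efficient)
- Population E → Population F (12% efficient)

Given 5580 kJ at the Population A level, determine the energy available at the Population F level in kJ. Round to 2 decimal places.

Population B: 5580 × 0.15 = 837 kJ
Population C: 837 × 0.19 = 159.03 kJ
Population D: 159.03 × 0.1 = 15.903 kJ
Population E: 15.903 × 0.09 = 1.43127 kJ
Population F: 1.43127 × 0.12 = 0.1717524 kJ

0.17 kJ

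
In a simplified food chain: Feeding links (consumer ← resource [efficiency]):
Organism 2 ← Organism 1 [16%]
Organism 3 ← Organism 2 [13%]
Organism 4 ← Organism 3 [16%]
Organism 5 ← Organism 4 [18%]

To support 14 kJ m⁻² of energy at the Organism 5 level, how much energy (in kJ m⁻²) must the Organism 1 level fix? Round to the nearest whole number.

Cumulative transfer efficiency: 0.16 × 0.13 × 0.16 × 0.18 = 0.00059904
Organism 1 energy = 14 / 0.00059904 = 23371 kJ m⁻²

23371 kJ m⁻²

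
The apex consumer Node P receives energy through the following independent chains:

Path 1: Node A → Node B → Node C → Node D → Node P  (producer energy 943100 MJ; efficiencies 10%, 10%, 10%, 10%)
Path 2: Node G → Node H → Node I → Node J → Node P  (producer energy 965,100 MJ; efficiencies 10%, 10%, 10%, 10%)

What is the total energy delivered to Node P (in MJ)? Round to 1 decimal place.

190.8 MJ

Path 1: 943100 × 0.1 × 0.1 × 0.1 × 0.1 = 94.31 MJ
Path 2: 965100 × 0.1 × 0.1 × 0.1 × 0.1 = 96.51 MJ
Total at Node P: 94.31 + 96.51 = 190.82 MJ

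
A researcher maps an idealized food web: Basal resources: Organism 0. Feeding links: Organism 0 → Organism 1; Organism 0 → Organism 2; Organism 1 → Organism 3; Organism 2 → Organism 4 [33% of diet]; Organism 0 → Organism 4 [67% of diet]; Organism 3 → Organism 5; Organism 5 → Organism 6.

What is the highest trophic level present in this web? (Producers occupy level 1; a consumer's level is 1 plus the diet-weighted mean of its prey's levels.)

5

Organism 1: 1 + 1 = 2
Organism 2: 1 + 1 = 2
Organism 3: 1 + 2 = 3
Organism 4: 1 + (0.33×2 + 0.67×1) = 2.33
Organism 5: 1 + 3 = 4
Organism 6: 1 + 4 = 5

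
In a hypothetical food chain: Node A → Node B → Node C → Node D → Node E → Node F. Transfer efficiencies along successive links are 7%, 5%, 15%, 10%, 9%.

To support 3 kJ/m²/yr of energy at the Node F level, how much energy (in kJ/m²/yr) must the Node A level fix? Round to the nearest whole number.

Cumulative transfer efficiency: 0.07 × 0.05 × 0.15 × 0.1 × 0.09 = 0.000004725
Node A energy = 3 / 0.000004725 = 634921 kJ/m²/yr

634921 kJ/m²/yr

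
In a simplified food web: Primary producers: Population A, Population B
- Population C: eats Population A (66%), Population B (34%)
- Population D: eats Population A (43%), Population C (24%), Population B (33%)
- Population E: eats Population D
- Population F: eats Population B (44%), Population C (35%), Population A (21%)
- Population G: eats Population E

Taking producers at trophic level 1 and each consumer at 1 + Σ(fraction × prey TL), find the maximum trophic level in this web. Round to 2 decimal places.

Population C: 1 + (0.66×1 + 0.34×1) = 2
Population D: 1 + (0.43×1 + 0.24×2 + 0.33×1) = 2.24
Population E: 1 + 2.24 = 3.24
Population F: 1 + (0.44×1 + 0.35×2 + 0.21×1) = 2.35
Population G: 1 + 3.24 = 4.24

4.24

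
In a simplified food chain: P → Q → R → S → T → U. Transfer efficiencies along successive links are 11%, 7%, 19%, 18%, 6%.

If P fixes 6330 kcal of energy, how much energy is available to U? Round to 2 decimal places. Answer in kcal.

Q: 6330 × 0.11 = 696.3 kcal
R: 696.3 × 0.07 = 48.741 kcal
S: 48.741 × 0.19 = 9.26079 kcal
T: 9.26079 × 0.18 = 1.6669422 kcal
U: 1.6669422 × 0.06 = 0.100016532 kcal

0.10 kcal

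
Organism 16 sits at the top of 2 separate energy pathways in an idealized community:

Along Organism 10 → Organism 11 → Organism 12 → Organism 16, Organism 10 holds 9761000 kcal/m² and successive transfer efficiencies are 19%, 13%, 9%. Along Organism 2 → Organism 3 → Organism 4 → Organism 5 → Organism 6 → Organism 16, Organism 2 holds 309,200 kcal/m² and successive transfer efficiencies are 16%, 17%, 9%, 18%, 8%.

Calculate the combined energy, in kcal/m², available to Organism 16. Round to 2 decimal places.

21709.60 kcal/m²

Via Organism 10: 9761000 × 0.19 × 0.13 × 0.09 = 21698.703 kcal/m²
Via Organism 2: 309200 × 0.16 × 0.17 × 0.09 × 0.18 × 0.08 = 10.89967104 kcal/m²
Total at Organism 16: 21698.703 + 10.89967104 = 21709.60267104 kcal/m²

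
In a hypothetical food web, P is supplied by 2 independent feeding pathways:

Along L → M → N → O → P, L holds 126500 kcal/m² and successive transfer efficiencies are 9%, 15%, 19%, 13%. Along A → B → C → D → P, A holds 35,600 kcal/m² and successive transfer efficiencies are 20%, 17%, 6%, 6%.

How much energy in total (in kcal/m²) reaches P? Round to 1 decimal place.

46.5 kcal/m²

Via L: 126500 × 0.09 × 0.15 × 0.19 × 0.13 = 42.181425 kcal/m²
Via A: 35600 × 0.2 × 0.17 × 0.06 × 0.06 = 4.35744 kcal/m²
Total at P: 42.181425 + 4.35744 = 46.538865 kcal/m²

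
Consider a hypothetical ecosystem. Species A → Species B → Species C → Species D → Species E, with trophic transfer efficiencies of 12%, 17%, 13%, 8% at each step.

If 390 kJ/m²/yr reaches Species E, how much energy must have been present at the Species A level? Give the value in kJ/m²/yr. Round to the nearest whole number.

Cumulative transfer efficiency: 0.12 × 0.17 × 0.13 × 0.08 = 0.00021216
Species A energy = 390 / 0.00021216 = 1838235 kJ/m²/yr

1838235 kJ/m²/yr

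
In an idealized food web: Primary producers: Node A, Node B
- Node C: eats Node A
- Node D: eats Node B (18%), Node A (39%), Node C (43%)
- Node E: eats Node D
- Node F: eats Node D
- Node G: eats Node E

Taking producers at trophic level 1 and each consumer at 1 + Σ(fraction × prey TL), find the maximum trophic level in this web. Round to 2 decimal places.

4.43

Node C: 1 + 1 = 2
Node D: 1 + (0.18×1 + 0.39×1 + 0.43×2) = 2.43
Node E: 1 + 2.43 = 3.43
Node F: 1 + 2.43 = 3.43
Node G: 1 + 3.43 = 4.43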